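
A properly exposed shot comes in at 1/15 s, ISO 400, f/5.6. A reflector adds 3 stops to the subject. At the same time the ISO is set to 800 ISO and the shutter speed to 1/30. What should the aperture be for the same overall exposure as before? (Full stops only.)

Scene light: 3 stops brighter.
ISO: 400 → 800 — 1 stop higher (brighter).
Shutter speed: 1/15 → 1/30 — 1 stop shorter (darker).
Net so far: 3 stops brighter. Aperture: f/5.6 → f/8 → f/11 → f/16.

f/16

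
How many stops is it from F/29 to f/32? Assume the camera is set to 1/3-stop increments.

1/3 stop

f/29 → f/32 — count the steps: 1 third-stops = 1/3 stop.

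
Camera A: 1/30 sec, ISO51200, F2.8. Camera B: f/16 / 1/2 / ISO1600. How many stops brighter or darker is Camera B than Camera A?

6 stops darker

Aperture: f/2.8 → f/4 → f/5.6 → f/8 → f/11 → f/16 — 5 stops narrower (darker).
Shutter speed: 1/30 → 1/15 → 1/8 → 1/4 → 1/2 — 4 stops slower (brighter).
ISO: 51200 → 25600 → 12800 → 6400 → 3200 → 1600 — 5 stops dropped (darker).
Net: −5 +4 −5 = −6 stops.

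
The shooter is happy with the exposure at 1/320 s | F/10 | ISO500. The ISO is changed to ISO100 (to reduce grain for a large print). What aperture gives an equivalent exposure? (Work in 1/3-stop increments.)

f/4.5

ISO: 500 → 400 → 320 → 250 → 200 → 160 → 125 → 100 — 2 1/3 stops dropped (darker).
Need 2 1/3 stops brighter from the aperture: f/10 → f/9 → f/8 → f/7.1 → f/6.3 → f/5.6 → f/5 → f/4.5.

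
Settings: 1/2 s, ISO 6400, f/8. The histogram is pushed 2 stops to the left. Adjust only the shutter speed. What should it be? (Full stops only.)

2 s

Underexposed by 2 stops → need 2 stops brighter.
Shutter speed: 1/2 → 1 → 2.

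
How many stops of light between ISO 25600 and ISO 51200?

25600 → 51200 — count the steps: 1 stop.

1 stop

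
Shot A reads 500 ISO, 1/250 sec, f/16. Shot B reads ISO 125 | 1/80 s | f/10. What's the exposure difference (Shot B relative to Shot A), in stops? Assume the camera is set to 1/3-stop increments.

1 stop brighter

Aperture: f/16 → f/14 → f/13 → f/11 → f/10 — 1 1/3 stops wider (brighter).
Shutter speed: 1/250 → 1/200 → 1/160 → 1/125 → 1/100 → 1/80 — 1 2/3 stops slower (brighter).
ISO: 500 → 400 → 320 → 250 → 200 → 160 → 125 — 2 stops lower (darker).
Net: +1 1/3 +1 2/3 −2 = +1 stop.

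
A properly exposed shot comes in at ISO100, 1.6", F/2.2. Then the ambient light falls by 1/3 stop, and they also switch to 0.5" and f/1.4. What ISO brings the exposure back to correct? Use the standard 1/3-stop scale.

ISO 160

Scene light: 1/3 stop darker.
Shutter speed: 1.6 → 1.3 → 1 → 0.8 → 0.6 → 0.5 — 1 2/3 stops shorter (darker).
Aperture: f/2.2 → f/2 → f/1.8 → f/1.6 → f/1.4 — 1 1/3 stops opened up (brighter).
Net so far: 2/3 stop darker. ISO: 100 → 125 → 160.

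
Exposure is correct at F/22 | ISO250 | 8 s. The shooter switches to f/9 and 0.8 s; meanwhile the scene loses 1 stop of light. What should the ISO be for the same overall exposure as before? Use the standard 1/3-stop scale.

ISO 800

Scene light: 1 stop darker.
Aperture: f/22 → f/20 → f/18 → f/16 → f/14 → f/13 → f/11 → f/10 → f/9 — 2 2/3 stops opened up (brighter).
Shutter speed: 8 → 6 → 5 → 4 → 3.2 → 2.5 → 2 → 1.6 → 1.3 → 1 → 0.8 — 3 1/3 stops faster (darker).
Net so far: 1 2/3 stops darker. ISO: 250 → 320 → 400 → 500 → 640 → 800.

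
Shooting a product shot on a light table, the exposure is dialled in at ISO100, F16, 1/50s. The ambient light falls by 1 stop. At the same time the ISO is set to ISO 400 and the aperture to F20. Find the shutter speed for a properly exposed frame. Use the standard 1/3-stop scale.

Scene light: 1 stop darker.
ISO: 100 → 125 → 160 → 200 → 250 → 320 → 400 — 2 stops higher (brighter).
Aperture: f/16 → f/18 → f/20 — 2/3 stop stopped down (darker).
Net so far: 1/3 stop brighter. Shutter speed: 1/50 → 1/60.

1/60s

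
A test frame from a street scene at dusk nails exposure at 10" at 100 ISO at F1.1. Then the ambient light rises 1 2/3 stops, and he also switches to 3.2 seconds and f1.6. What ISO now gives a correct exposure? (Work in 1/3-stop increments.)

ISO 200

Scene light: 1 2/3 stops brighter.
Shutter speed: 10 → 8 → 6 → 5 → 4 → 3.2 — 1 2/3 stops faster (darker).
Aperture: f/1.1 → f/1.2 → f/1.4 → f/1.6 — 1 stop stopped down (darker).
Net so far: 1 stop darker. ISO: 100 → 125 → 160 → 200.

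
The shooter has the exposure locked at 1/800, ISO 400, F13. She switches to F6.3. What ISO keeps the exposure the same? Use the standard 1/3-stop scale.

ISO 100

Aperture: f/13 → f/11 → f/10 → f/9 → f/8 → f/7.1 → f/6.3 — 2 stops larger aperture (brighter).
Need 2 stops darker from the ISO: 400 → 320 → 250 → 200 → 160 → 125 → 100.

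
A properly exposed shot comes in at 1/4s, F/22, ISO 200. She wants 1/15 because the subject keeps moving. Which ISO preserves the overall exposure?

Shutter speed: 1/4 → 1/8 → 1/15 — 2 stops shorter (darker).
Need 2 stops brighter from the ISO: 200 → 400 → 800.

ISO 800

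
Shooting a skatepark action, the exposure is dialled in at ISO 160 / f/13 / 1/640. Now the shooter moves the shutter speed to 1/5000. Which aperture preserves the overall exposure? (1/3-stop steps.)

Shutter speed: 1/640 → 1/800 → 1/1000 → 1/1250 → 1/1600 → 1/2000 → 1/2500 → 1/3200 → 1/4000 → 1/5000 — 3 stops shorter (darker).
Need 3 stops brighter from the aperture: f/13 → f/11 → f/10 → f/9 → f/8 → f/7.1 → f/6.3 → f/5.6 → f/5 → f/4.5.

f/4.5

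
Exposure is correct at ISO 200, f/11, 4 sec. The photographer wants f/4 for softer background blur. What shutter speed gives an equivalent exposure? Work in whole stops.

1/2s

Aperture: f/11 → f/8 → f/5.6 → f/4 — 3 stops opened up (brighter).
Need 3 stops darker from the shutter speed: 4 → 2 → 1 → 1/2.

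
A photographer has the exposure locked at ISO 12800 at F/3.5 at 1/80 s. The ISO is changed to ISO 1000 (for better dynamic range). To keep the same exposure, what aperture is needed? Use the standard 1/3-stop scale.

f/1.0

ISO: 12800 → 10000 → 8000 → 6400 → 5000 → 4000 → 3200 → 2500 → 2000 → 1600 → 1250 → 1000 — 3 2/3 stops dropped (darker).
Need 3 2/3 stops brighter from the aperture: f/3.5 → f/3.2 → f/2.8 → f/2.5 → f/2.2 → f/2 → f/1.8 → f/1.6 → f/1.4 → f/1.2 → f/1.1 → f/1.0.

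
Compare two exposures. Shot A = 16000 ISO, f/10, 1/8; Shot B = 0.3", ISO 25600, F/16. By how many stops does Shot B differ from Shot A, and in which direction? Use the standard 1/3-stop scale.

Aperture: f/10 → f/11 → f/13 → f/14 → f/16 — 1 1/3 stops stopped down (darker).
Shutter speed: 1/8 → 1/6 → 1/5 → 1/4 → 0.3 — 1 1/3 stops longer (brighter).
ISO: 16000 → 20000 → 25600 — 2/3 stop higher (brighter).
Net: −1 1/3 +1 1/3 +2/3 = +2/3 stops.

2/3 stop brighter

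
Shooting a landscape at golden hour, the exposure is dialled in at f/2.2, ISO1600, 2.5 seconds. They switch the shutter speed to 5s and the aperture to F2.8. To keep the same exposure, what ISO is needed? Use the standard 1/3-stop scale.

Shutter speed: 2.5 → 3.2 → 4 → 5 — 1 stop longer (brighter).
Aperture: f/2.2 → f/2.5 → f/2.8 — 2/3 stop stopped down (darker).
Net change so far: 1/3 stop brighter. Offset with the ISO: 1600 → 1250.

ISO 1250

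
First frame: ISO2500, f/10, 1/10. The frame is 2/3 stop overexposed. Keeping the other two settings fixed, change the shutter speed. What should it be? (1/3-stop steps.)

Overexposed by 2/3 stop → need 2/3 stop darker.
Shutter speed: 1/10 → 1/13 → 1/15.

1/15s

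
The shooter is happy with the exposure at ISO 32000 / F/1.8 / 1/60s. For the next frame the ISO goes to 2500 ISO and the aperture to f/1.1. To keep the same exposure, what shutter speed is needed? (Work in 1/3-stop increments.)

ISO: 32000 → 25600 → 20000 → 16000 → 12800 → 10000 → 8000 → 6400 → 5000 → 4000 → 3200 → 2500 — 3 2/3 stops dropped (darker).
Aperture: f/1.8 → f/1.6 → f/1.4 → f/1.2 → f/1.1 — 1 1/3 stops larger aperture (brighter).
Net change so far: 2 1/3 stops darker. Offset with the shutter speed: 1/60 → 1/50 → 1/40 → 1/30 → 1/25 → 1/20 → 1/15 → 1/13.

1/13s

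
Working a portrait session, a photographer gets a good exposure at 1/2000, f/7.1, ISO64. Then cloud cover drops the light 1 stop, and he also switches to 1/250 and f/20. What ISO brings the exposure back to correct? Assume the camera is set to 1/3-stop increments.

ISO 125

Scene light: 1 stop darker.
Shutter speed: 1/2000 → 1/1600 → 1/1250 → 1/1000 → 1/800 → 1/640 → 1/500 → 1/400 → 1/320 → 1/250 — 3 stops slower (brighter).
Aperture: f/7.1 → f/8 → f/9 → f/10 → f/11 → f/13 → f/14 → f/16 → f/18 → f/20 — 3 stops smaller aperture (darker).
Net so far: 1 stop darker. ISO: 64 → 80 → 100 → 125.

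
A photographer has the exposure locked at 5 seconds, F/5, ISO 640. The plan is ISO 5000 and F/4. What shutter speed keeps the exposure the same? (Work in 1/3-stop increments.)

ISO: 640 → 800 → 1000 → 1250 → 1600 → 2000 → 2500 → 3200 → 4000 → 5000 — 3 stops higher (brighter).
Aperture: f/5 → f/4.5 → f/4 — 2/3 stop larger aperture (brighter).
Net change so far: 3 2/3 stops brighter. Offset with the shutter speed: 5 → 4 → 3.2 → 2.5 → 2 → 1.6 → 1.3 → 1 → 0.8 → 0.6 → 0.5 → 0.4.

0.4 s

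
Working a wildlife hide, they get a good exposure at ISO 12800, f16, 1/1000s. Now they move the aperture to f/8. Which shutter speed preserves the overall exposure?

Aperture: f/16 → f/11 → f/8 — 2 stops wider (brighter).
Need 2 stops darker from the shutter speed: 1/1000 → 1/2000 → 1/4000.

1/4000s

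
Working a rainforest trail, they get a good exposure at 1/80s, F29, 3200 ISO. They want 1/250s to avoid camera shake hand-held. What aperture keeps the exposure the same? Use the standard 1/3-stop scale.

f/16

Shutter speed: 1/80 → 1/100 → 1/125 → 1/160 → 1/200 → 1/250 — 1 2/3 stops faster (darker).
Need 1 2/3 stops brighter from the aperture: f/29 → f/25 → f/22 → f/20 → f/18 → f/16.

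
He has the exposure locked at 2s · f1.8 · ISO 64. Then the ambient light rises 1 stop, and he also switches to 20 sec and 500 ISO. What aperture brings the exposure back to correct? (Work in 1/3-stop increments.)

f/22

Scene light: 1 stop brighter.
Shutter speed: 2 → 2.5 → 3.2 → 4 → 5 → 6 → 8 → 10 → 13 → 15 → 20 — 3 1/3 stops slower (brighter).
ISO: 64 → 80 → 100 → 125 → 160 → 200 → 250 → 320 → 400 → 500 — 3 stops higher (brighter).
Net so far: 7 1/3 stops brighter. Aperture: f/1.8 → f/2 → f/2.2 → f/2.5 → f/2.8 → f/3.2 → f/3.5 → f/4 → f/4.5 → f/5 → f/5.6 → f/6.3 → f/7.1 → f/8 → f/9 → f/10 → f/11 → f/13 → f/14 → f/16 → f/18 → f/20 → f/22.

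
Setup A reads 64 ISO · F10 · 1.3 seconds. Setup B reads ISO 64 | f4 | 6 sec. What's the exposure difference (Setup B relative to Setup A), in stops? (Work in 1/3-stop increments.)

Aperture: f/10 → f/9 → f/8 → f/7.1 → f/6.3 → f/5.6 → f/5 → f/4.5 → f/4 — 2 2/3 stops wider (brighter).
Shutter speed: 1.3 → 1.6 → 2 → 2.5 → 3.2 → 4 → 5 → 6 — 2 1/3 stops longer (brighter).
ISO: unchanged.
Net: +2 2/3 +2 1/3 = +5 stops.

5 stops brighter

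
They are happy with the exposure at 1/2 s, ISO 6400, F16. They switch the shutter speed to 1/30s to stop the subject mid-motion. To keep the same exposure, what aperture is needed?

f/4

Shutter speed: 1/2 → 1/4 → 1/8 → 1/15 → 1/30 — 4 stops faster (darker).
Need 4 stops brighter from the aperture: f/16 → f/11 → f/8 → f/5.6 → f/4.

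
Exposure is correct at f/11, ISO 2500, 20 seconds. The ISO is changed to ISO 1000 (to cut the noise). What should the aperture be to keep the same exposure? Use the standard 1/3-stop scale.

f/7.1

ISO: 2500 → 2000 → 1600 → 1250 → 1000 — 1 1/3 stops dropped (darker).
Need 1 1/3 stops brighter from the aperture: f/11 → f/10 → f/9 → f/8 → f/7.1.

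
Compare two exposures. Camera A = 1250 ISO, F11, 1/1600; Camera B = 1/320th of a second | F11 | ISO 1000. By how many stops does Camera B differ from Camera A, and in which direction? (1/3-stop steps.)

Aperture: unchanged.
Shutter speed: 1/1600 → 1/1250 → 1/1000 → 1/800 → 1/640 → 1/500 → 1/400 → 1/320 — 2 1/3 stops longer (brighter).
ISO: 1250 → 1000 — 1/3 stop dropped (darker).
Net: +2 1/3 −1/3 = +2 stops.

2 stops brighter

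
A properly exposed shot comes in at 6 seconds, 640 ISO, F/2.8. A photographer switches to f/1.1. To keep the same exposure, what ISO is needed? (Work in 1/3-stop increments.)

ISO 100

Aperture: f/2.8 → f/2.5 → f/2.2 → f/2 → f/1.8 → f/1.6 → f/1.4 → f/1.2 → f/1.1 — 2 2/3 stops larger aperture (brighter).
Need 2 2/3 stops darker from the ISO: 640 → 500 → 400 → 320 → 250 → 200 → 160 → 125 → 100.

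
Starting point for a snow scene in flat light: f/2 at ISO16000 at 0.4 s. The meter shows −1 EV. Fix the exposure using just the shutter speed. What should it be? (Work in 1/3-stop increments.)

Underexposed by 1 stop → need 1 stop brighter.
Shutter speed: 0.4 → 0.5 → 0.6 → 0.8.

0.8 s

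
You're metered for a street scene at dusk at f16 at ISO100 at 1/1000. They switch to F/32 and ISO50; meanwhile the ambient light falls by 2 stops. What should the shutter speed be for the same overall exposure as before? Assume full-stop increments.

Scene light: 2 stops darker.
Aperture: f/16 → f/22 → f/32 — 2 stops smaller aperture (darker).
ISO: 100 → 50 — 1 stop lower (darker).
Net so far: 5 stops darker. Shutter speed: 1/1000 → 1/500 → 1/250 → 1/125 → 1/60 → 1/30.

1/30s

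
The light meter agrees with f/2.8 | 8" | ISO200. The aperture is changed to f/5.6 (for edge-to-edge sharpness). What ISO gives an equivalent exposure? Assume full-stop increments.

ISO 800

Aperture: f/2.8 → f/4 → f/5.6 — 2 stops narrower (darker).
Need 2 stops brighter from the ISO: 200 → 400 → 800.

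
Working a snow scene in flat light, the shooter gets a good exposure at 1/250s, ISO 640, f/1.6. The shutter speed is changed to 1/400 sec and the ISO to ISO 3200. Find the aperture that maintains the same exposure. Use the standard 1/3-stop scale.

Shutter speed: 1/250 → 1/320 → 1/400 — 2/3 stop shorter (darker).
ISO: 640 → 800 → 1000 → 1250 → 1600 → 2000 → 2500 → 3200 — 2 1/3 stops higher (brighter).
Net change so far: 1 2/3 stops brighter. Offset with the aperture: f/1.6 → f/1.8 → f/2 → f/2.2 → f/2.5 → f/2.8.

f/2.8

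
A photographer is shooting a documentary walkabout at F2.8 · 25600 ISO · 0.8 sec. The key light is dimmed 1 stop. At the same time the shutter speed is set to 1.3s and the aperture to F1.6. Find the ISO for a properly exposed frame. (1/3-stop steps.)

Scene light: 1 stop darker.
Shutter speed: 0.8 → 1 → 1.3 — 2/3 stop longer (brighter).
Aperture: f/2.8 → f/2.5 → f/2.2 → f/2 → f/1.8 → f/1.6 — 1 2/3 stops opened up (brighter).
Net so far: 1 1/3 stops brighter. ISO: 25600 → 20000 → 16000 → 12800 → 10000.

ISO 10000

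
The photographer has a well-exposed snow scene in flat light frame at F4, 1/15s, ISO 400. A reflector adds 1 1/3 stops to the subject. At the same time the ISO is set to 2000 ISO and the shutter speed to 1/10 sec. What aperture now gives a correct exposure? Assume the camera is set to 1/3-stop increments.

f/18

Scene light: 1 1/3 stops brighter.
ISO: 400 → 500 → 640 → 800 → 1000 → 1250 → 1600 → 2000 — 2 1/3 stops raised (brighter).
Shutter speed: 1/15 → 1/13 → 1/10 — 2/3 stop slower (brighter).
Net so far: 4 1/3 stops brighter. Aperture: f/4 → f/4.5 → f/5 → f/5.6 → f/6.3 → f/7.1 → f/8 → f/9 → f/10 → f/11 → f/13 → f/14 → f/16 → f/18.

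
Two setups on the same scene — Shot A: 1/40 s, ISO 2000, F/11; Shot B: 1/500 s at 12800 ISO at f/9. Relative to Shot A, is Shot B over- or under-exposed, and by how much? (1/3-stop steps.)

1/3 stop darker

Aperture: f/11 → f/10 → f/9 — 2/3 stop wider (brighter).
Shutter speed: 1/40 → 1/50 → 1/60 → 1/80 → 1/100 → 1/125 → 1/160 → 1/200 → 1/250 → 1/320 → 1/400 → 1/500 — 3 2/3 stops faster (darker).
ISO: 2000 → 2500 → 3200 → 4000 → 5000 → 6400 → 8000 → 10000 → 12800 — 2 2/3 stops higher (brighter).
Net: +2/3 −3 2/3 +2 2/3 = −1/3 stops.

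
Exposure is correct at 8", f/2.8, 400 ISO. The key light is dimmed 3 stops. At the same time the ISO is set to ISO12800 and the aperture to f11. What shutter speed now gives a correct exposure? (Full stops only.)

Scene light: 3 stops darker.
ISO: 400 → 800 → 1600 → 3200 → 6400 → 12800 — 5 stops higher (brighter).
Aperture: f/2.8 → f/4 → f/5.6 → f/8 → f/11 — 4 stops stopped down (darker).
Net so far: 2 stops darker. Shutter speed: 8 → 15 → 30.

30 s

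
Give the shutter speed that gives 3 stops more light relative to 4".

Shutter speed: 4 → 8 → 15 → 30 — 3 stops longer (brighter).

30 s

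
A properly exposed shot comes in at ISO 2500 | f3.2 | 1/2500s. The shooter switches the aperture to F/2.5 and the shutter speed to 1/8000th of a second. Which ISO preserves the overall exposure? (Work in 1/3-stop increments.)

Aperture: f/3.2 → f/2.8 → f/2.5 — 2/3 stop wider (brighter).
Shutter speed: 1/2500 → 1/3200 → 1/4000 → 1/5000 → 1/6400 → 1/8000 — 1 2/3 stops shorter (darker).
Net change so far: 1 stop darker. Offset with the ISO: 2500 → 3200 → 4000 → 5000.

ISO 5000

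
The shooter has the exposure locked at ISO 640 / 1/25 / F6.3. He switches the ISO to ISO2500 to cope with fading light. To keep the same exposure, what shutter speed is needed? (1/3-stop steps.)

ISO: 640 → 800 → 1000 → 1250 → 1600 → 2000 → 2500 — 2 stops raised (brighter).
Need 2 stops darker from the shutter speed: 1/25 → 1/30 → 1/40 → 1/50 → 1/60 → 1/80 → 1/100.

1/100s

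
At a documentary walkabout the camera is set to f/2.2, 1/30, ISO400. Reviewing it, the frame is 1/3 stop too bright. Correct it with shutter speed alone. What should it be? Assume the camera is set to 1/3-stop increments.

Overexposed by 1/3 stop → need 1/3 stop darker.
Shutter speed: 1/30 → 1/40.

1/40s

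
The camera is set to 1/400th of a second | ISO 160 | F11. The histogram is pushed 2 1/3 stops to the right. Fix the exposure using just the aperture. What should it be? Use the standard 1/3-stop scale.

Overexposed by 2 1/3 stops → need 2 1/3 stops darker.
Aperture: f/11 → f/13 → f/14 → f/16 → f/18 → f/20 → f/22 → f/25.

f/25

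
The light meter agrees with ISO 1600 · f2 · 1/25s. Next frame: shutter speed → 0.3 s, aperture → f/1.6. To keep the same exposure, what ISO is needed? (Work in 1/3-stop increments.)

ISO 125

Shutter speed: 1/25 → 1/20 → 1/15 → 1/13 → 1/10 → 1/8 → 1/6 → 1/5 → 1/4 → 0.3 — 3 stops longer (brighter).
Aperture: f/2 → f/1.8 → f/1.6 — 2/3 stop opened up (brighter).
Net change so far: 3 2/3 stops brighter. Offset with the ISO: 1600 → 1250 → 1000 → 800 → 640 → 500 → 400 → 320 → 250 → 200 → 160 → 125.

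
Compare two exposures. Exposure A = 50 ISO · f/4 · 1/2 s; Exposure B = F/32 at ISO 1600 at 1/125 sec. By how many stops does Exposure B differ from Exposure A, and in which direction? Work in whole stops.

7 stops darker

Aperture: f/4 → f/5.6 → f/8 → f/11 → f/16 → f/22 → f/32 — 6 stops stopped down (darker).
Shutter speed: 1/2 → 1/4 → 1/8 → 1/15 → 1/30 → 1/60 → 1/125 — 6 stops faster (darker).
ISO: 50 → 100 → 200 → 400 → 800 → 1600 — 5 stops raised (brighter).
Net: −6 −6 +5 = −7 stops.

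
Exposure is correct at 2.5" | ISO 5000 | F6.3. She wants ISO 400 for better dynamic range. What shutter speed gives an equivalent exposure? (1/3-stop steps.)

30 s

ISO: 5000 → 4000 → 3200 → 2500 → 2000 → 1600 → 1250 → 1000 → 800 → 640 → 500 → 400 — 3 2/3 stops lower (darker).
Need 3 2/3 stops brighter from the shutter speed: 2.5 → 3.2 → 4 → 5 → 6 → 8 → 10 → 13 → 15 → 20 → 25 → 30.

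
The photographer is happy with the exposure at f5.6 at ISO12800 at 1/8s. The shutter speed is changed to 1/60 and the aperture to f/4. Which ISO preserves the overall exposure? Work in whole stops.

ISO 51200

Shutter speed: 1/8 → 1/15 → 1/30 → 1/60 — 3 stops shorter (darker).
Aperture: f/5.6 → f/4 — 1 stop opened up (brighter).
Net change so far: 2 stops darker. Offset with the ISO: 12800 → 25600 → 51200.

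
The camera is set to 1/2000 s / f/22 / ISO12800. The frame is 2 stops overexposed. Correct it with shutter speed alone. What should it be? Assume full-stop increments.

1/8000s

Overexposed by 2 stops → need 2 stops darker.
Shutter speed: 1/2000 → 1/4000 → 1/8000.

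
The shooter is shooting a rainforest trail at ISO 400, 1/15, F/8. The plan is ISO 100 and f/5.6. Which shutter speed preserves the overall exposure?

1/8s

ISO: 400 → 200 → 100 — 2 stops dropped (darker).
Aperture: f/8 → f/5.6 — 1 stop opened up (brighter).
Net change so far: 1 stop darker. Offset with the shutter speed: 1/15 → 1/8.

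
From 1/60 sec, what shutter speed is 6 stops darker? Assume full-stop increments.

1/4000s

Shutter speed: 1/60 → 1/125 → 1/250 → 1/500 → 1/1000 → 1/2000 → 1/4000 — 6 stops shorter (darker).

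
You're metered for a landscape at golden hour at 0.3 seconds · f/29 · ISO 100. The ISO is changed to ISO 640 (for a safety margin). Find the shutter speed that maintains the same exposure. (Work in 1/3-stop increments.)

ISO: 100 → 125 → 160 → 200 → 250 → 320 → 400 → 500 → 640 — 2 2/3 stops raised (brighter).
Need 2 2/3 stops darker from the shutter speed: 0.3 → 1/4 → 1/5 → 1/6 → 1/8 → 1/10 → 1/13 → 1/15 → 1/20.

1/20s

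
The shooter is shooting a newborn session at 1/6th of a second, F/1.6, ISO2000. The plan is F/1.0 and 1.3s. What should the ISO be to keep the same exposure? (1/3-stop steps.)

Aperture: f/1.6 → f/1.4 → f/1.2 → f/1.1 → f/1.0 — 1 1/3 stops wider (brighter).
Shutter speed: 1/6 → 1/5 → 1/4 → 0.3 → 0.4 → 0.5 → 0.6 → 0.8 → 1 → 1.3 — 3 stops slower (brighter).
Net change so far: 4 1/3 stops brighter. Offset with the ISO: 2000 → 1600 → 1250 → 1000 → 800 → 640 → 500 → 400 → 320 → 250 → 200 → 160 → 125 → 100.

ISO 100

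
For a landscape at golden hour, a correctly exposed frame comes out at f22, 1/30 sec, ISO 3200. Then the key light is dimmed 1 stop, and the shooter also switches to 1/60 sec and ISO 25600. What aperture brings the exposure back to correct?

f/32

Scene light: 1 stop darker.
Shutter speed: 1/30 → 1/60 — 1 stop faster (darker).
ISO: 3200 → 6400 → 12800 → 25600 — 3 stops raised (brighter).
Net so far: 1 stop brighter. Aperture: f/22 → f/32.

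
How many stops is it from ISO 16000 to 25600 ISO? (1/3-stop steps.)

2/3 stop

16000 → 20000 → 25600 — count the steps: 2 third-stops = 2/3 stop.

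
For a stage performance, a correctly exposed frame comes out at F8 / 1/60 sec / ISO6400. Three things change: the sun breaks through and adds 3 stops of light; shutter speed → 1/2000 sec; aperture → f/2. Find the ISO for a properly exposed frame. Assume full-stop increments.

Scene light: 3 stops brighter.
Shutter speed: 1/60 → 1/125 → 1/250 → 1/500 → 1/1000 → 1/2000 — 5 stops shorter (darker).
Aperture: f/8 → f/5.6 → f/4 → f/2.8 → f/2 — 4 stops larger aperture (brighter).
Net so far: 2 stops brighter. ISO: 6400 → 3200 → 1600.

ISO 1600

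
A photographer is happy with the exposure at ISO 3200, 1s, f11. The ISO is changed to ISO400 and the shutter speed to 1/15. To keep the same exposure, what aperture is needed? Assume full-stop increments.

f/1.0

ISO: 3200 → 1600 → 800 → 400 — 3 stops dropped (darker).
Shutter speed: 1 → 1/2 → 1/4 → 1/8 → 1/15 — 4 stops faster (darker).
Net change so far: 7 stops darker. Offset with the aperture: f/11 → f/8 → f/5.6 → f/4 → f/2.8 → f/2 → f/1.4 → f/1.0.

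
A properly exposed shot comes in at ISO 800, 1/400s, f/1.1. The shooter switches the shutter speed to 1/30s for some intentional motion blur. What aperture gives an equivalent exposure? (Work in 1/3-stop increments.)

Shutter speed: 1/400 → 1/320 → 1/250 → 1/200 → 1/160 → 1/125 → 1/100 → 1/80 → 1/60 → 1/50 → 1/40 → 1/30 — 3 2/3 stops slower (brighter).
Need 3 2/3 stops darker from the aperture: f/1.1 → f/1.2 → f/1.4 → f/1.6 → f/1.8 → f/2 → f/2.2 → f/2.5 → f/2.8 → f/3.2 → f/3.5 → f/4.

f/4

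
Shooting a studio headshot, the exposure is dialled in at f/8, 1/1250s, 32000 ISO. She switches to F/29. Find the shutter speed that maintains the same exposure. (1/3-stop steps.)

1/100s

Aperture: f/8 → f/9 → f/10 → f/11 → f/13 → f/14 → f/16 → f/18 → f/20 → f/22 → f/25 → f/29 — 3 2/3 stops smaller aperture (darker).
Need 3 2/3 stops brighter from the shutter speed: 1/1250 → 1/1000 → 1/800 → 1/640 → 1/500 → 1/400 → 1/320 → 1/250 → 1/200 → 1/160 → 1/125 → 1/100.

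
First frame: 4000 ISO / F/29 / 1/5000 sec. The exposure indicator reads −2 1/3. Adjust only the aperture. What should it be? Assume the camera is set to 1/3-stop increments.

Underexposed by 2 1/3 stops → need 2 1/3 stops brighter.
Aperture: f/29 → f/25 → f/22 → f/20 → f/18 → f/16 → f/14 → f/13.

f/13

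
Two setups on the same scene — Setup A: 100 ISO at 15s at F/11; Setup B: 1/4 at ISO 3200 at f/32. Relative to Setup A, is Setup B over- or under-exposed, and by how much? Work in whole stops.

4 stops darker

Aperture: f/11 → f/16 → f/22 → f/32 — 3 stops stopped down (darker).
Shutter speed: 15 → 8 → 4 → 2 → 1 → 1/2 → 1/4 — 6 stops faster (darker).
ISO: 100 → 200 → 400 → 800 → 1600 → 3200 — 5 stops raised (brighter).
Net: −3 −6 +5 = −4 stops.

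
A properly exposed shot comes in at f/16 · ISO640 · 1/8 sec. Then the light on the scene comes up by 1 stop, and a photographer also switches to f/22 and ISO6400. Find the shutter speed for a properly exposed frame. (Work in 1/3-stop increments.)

1/80s

Scene light: 1 stop brighter.
Aperture: f/16 → f/18 → f/20 → f/22 — 1 stop smaller aperture (darker).
ISO: 640 → 800 → 1000 → 1250 → 1600 → 2000 → 2500 → 3200 → 4000 → 5000 → 6400 — 3 1/3 stops higher (brighter).
Net so far: 3 1/3 stops brighter. Shutter speed: 1/8 → 1/10 → 1/13 → 1/15 → 1/20 → 1/25 → 1/30 → 1/40 → 1/50 → 1/60 → 1/80.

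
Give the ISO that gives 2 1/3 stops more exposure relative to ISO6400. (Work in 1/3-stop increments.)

ISO: 6400 → 8000 → 10000 → 12800 → 16000 → 20000 → 25600 → 32000 — 2 1/3 stops raised (brighter).

ISO 32000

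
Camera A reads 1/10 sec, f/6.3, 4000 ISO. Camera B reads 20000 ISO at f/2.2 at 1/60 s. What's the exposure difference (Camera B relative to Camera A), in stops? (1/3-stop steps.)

2 2/3 stops brighter

Aperture: f/6.3 → f/5.6 → f/5 → f/4.5 → f/4 → f/3.5 → f/3.2 → f/2.8 → f/2.5 → f/2.2 — 3 stops opened up (brighter).
Shutter speed: 1/10 → 1/13 → 1/15 → 1/20 → 1/25 → 1/30 → 1/40 → 1/50 → 1/60 — 2 2/3 stops shorter (darker).
ISO: 4000 → 5000 → 6400 → 8000 → 10000 → 12800 → 16000 → 20000 — 2 1/3 stops higher (brighter).
Net: +3 −2 2/3 +2 1/3 = +2 2/3 stops.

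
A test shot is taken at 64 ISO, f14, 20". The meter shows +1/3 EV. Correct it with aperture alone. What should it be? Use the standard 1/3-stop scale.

Overexposed by 1/3 stop → need 1/3 stop darker.
Aperture: f/14 → f/16.

f/16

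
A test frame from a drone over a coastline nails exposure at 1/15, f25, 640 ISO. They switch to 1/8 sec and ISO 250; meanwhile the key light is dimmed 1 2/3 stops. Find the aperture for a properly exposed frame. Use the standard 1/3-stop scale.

Scene light: 1 2/3 stops darker.
Shutter speed: 1/15 → 1/13 → 1/10 → 1/8 — 1 stop longer (brighter).
ISO: 640 → 500 → 400 → 320 → 250 — 1 1/3 stops lower (darker).
Net so far: 2 stops darker. Aperture: f/25 → f/22 → f/20 → f/18 → f/16 → f/14 → f/13.

f/13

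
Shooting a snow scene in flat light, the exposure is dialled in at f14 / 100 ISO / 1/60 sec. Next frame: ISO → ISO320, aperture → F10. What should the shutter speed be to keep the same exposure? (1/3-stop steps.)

ISO: 100 → 125 → 160 → 200 → 250 → 320 — 1 2/3 stops raised (brighter).
Aperture: f/14 → f/13 → f/11 → f/10 — 1 stop wider (brighter).
Net change so far: 2 2/3 stops brighter. Offset with the shutter speed: 1/60 → 1/80 → 1/100 → 1/125 → 1/160 → 1/200 → 1/250 → 1/320 → 1/400.

1/400s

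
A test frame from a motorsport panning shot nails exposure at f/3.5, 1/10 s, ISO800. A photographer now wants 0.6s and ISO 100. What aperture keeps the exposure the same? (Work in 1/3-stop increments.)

f/3.2

Shutter speed: 1/10 → 1/8 → 1/6 → 1/5 → 1/4 → 0.3 → 0.4 → 0.5 → 0.6 — 2 2/3 stops slower (brighter).
ISO: 800 → 640 → 500 → 400 → 320 → 250 → 200 → 160 → 125 → 100 — 3 stops lower (darker).
Net change so far: 1/3 stop darker. Offset with the aperture: f/3.5 → f/3.2.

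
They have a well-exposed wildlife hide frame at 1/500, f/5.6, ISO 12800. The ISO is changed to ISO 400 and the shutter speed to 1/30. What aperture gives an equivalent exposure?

f/4

ISO: 12800 → 6400 → 3200 → 1600 → 800 → 400 — 5 stops lower (darker).
Shutter speed: 1/500 → 1/250 → 1/125 → 1/60 → 1/30 — 4 stops longer (brighter).
Net change so far: 1 stop darker. Offset with the aperture: f/5.6 → f/4.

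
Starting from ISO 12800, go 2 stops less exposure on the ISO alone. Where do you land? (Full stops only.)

ISO: 12800 → 6400 → 3200 — 2 stops dropped (darker).

ISO 3200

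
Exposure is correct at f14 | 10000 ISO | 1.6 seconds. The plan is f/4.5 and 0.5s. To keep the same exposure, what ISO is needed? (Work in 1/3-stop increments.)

Aperture: f/14 → f/13 → f/11 → f/10 → f/9 → f/8 → f/7.1 → f/6.3 → f/5.6 → f/5 → f/4.5 — 3 1/3 stops larger aperture (brighter).
Shutter speed: 1.6 → 1.3 → 1 → 0.8 → 0.6 → 0.5 — 1 2/3 stops shorter (darker).
Net change so far: 1 2/3 stops brighter. Offset with the ISO: 10000 → 8000 → 6400 → 5000 → 4000 → 3200.

ISO 3200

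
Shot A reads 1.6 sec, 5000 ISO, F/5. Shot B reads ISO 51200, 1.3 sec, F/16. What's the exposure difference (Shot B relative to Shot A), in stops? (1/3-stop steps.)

1/3 stop darker

Aperture: f/5 → f/5.6 → f/6.3 → f/7.1 → f/8 → f/9 → f/10 → f/11 → f/13 → f/14 → f/16 — 3 1/3 stops smaller aperture (darker).
Shutter speed: 1.6 → 1.3 — 1/3 stop faster (darker).
ISO: 5000 → 6400 → 8000 → 10000 → 12800 → 16000 → 20000 → 25600 → 32000 → 40000 → 51200 — 3 1/3 stops raised (brighter).
Net: −3 1/3 −1/3 +3 1/3 = −1/3 stops.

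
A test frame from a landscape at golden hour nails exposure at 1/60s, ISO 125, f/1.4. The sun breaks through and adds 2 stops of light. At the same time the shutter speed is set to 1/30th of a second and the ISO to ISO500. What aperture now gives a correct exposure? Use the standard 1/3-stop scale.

Scene light: 2 stops brighter.
Shutter speed: 1/60 → 1/50 → 1/40 → 1/30 — 1 stop longer (brighter).
ISO: 125 → 160 → 200 → 250 → 320 → 400 → 500 — 2 stops higher (brighter).
Net so far: 5 stops brighter. Aperture: f/1.4 → f/1.6 → f/1.8 → f/2 → f/2.2 → f/2.5 → f/2.8 → f/3.2 → f/3.5 → f/4 → f/4.5 → f/5 → f/5.6 → f/6.3 → f/7.1 → f/8.

f/8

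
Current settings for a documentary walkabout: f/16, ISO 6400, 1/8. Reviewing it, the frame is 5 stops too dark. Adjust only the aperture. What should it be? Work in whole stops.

f/2.8

Underexposed by 5 stops → need 5 stops brighter.
Aperture: f/16 → f/11 → f/8 → f/5.6 → f/4 → f/2.8.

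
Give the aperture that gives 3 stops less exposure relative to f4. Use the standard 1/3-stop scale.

f/11

Aperture: f/4 → f/4.5 → f/5 → f/5.6 → f/6.3 → f/7.1 → f/8 → f/9 → f/10 → f/11 — 3 stops narrower (darker).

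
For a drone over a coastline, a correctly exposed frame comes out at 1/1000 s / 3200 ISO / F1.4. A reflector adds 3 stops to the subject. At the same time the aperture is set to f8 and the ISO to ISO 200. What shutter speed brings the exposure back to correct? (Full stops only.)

1/15s

Scene light: 3 stops brighter.
Aperture: f/1.4 → f/2 → f/2.8 → f/4 → f/5.6 → f/8 — 5 stops narrower (darker).
ISO: 3200 → 1600 → 800 → 400 → 200 — 4 stops dropped (darker).
Net so far: 6 stops darker. Shutter speed: 1/1000 → 1/500 → 1/250 → 1/125 → 1/60 → 1/30 → 1/15.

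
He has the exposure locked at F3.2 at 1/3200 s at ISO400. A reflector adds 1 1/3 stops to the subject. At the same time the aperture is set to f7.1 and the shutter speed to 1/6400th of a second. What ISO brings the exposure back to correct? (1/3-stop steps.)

Scene light: 1 1/3 stops brighter.
Aperture: f/3.2 → f/3.5 → f/4 → f/4.5 → f/5 → f/5.6 → f/6.3 → f/7.1 — 2 1/3 stops smaller aperture (darker).
Shutter speed: 1/3200 → 1/4000 → 1/5000 → 1/6400 — 1 stop faster (darker).
Net so far: 2 stops darker. ISO: 400 → 500 → 640 → 800 → 1000 → 1250 → 1600.

ISO 1600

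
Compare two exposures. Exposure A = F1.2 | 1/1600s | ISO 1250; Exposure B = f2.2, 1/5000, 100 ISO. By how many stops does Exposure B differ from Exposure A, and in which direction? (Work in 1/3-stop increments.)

7 stops darker

Aperture: f/1.2 → f/1.4 → f/1.6 → f/1.8 → f/2 → f/2.2 — 1 2/3 stops smaller aperture (darker).
Shutter speed: 1/1600 → 1/2000 → 1/2500 → 1/3200 → 1/4000 → 1/5000 — 1 2/3 stops faster (darker).
ISO: 1250 → 1000 → 800 → 640 → 500 → 400 → 320 → 250 → 200 → 160 → 125 → 100 — 3 2/3 stops dropped (darker).
Net: −1 2/3 −1 2/3 −3 2/3 = −7 stops.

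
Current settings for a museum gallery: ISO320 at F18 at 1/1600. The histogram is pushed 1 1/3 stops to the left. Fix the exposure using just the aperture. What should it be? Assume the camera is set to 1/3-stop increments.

f/11

Underexposed by 1 1/3 stops → need 1 1/3 stops brighter.
Aperture: f/18 → f/16 → f/14 → f/13 → f/11.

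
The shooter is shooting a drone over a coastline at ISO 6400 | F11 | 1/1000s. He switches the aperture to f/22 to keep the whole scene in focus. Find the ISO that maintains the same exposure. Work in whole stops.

ISO 25600

Aperture: f/11 → f/16 → f/22 — 2 stops narrower (darker).
Need 2 stops brighter from the ISO: 6400 → 12800 → 25600.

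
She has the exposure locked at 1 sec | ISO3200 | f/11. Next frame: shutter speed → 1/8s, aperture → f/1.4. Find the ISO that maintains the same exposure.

ISO 400

Shutter speed: 1 → 1/2 → 1/4 → 1/8 — 3 stops faster (darker).
Aperture: f/11 → f/8 → f/5.6 → f/4 → f/2.8 → f/2 → f/1.4 — 6 stops opened up (brighter).
Net change so far: 3 stops brighter. Offset with the ISO: 3200 → 1600 → 800 → 400.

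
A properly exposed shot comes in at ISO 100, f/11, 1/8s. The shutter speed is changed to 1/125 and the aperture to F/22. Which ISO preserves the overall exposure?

Shutter speed: 1/8 → 1/15 → 1/30 → 1/60 → 1/125 — 4 stops faster (darker).
Aperture: f/11 → f/16 → f/22 — 2 stops smaller aperture (darker).
Net change so far: 6 stops darker. Offset with the ISO: 100 → 200 → 400 → 800 → 1600 → 3200 → 6400.

ISO 6400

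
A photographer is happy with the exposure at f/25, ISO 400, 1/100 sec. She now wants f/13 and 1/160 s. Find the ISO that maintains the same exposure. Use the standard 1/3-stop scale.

Aperture: f/25 → f/22 → f/20 → f/18 → f/16 → f/14 → f/13 — 2 stops larger aperture (brighter).
Shutter speed: 1/100 → 1/125 → 1/160 — 2/3 stop shorter (darker).
Net change so far: 1 1/3 stops brighter. Offset with the ISO: 400 → 320 → 250 → 200 → 160.

ISO 160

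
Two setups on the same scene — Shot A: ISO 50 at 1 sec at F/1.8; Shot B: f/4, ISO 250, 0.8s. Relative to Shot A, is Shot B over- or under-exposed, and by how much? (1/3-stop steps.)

1/3 stop darker

Aperture: f/1.8 → f/2 → f/2.2 → f/2.5 → f/2.8 → f/3.2 → f/3.5 → f/4 — 2 1/3 stops narrower (darker).
Shutter speed: 1 → 0.8 — 1/3 stop faster (darker).
ISO: 50 → 64 → 80 → 100 → 125 → 160 → 200 → 250 — 2 1/3 stops raised (brighter).
Net: −2 1/3 −1/3 +2 1/3 = −1/3 stops.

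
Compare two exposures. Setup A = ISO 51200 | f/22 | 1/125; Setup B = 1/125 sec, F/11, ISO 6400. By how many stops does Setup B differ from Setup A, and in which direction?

Aperture: f/22 → f/16 → f/11 — 2 stops larger aperture (brighter).
Shutter speed: unchanged.
ISO: 51200 → 25600 → 12800 → 6400 — 3 stops lower (darker).
Net: +2 −3 = −1 stop.

1 stop darker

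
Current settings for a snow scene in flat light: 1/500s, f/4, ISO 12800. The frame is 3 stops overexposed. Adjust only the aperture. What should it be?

f/11

Overexposed by 3 stops → need 3 stops darker.
Aperture: f/4 → f/5.6 → f/8 → f/11.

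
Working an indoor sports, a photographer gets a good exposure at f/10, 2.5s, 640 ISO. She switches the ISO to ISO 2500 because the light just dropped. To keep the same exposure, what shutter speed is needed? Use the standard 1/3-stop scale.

ISO: 640 → 800 → 1000 → 1250 → 1600 → 2000 → 2500 — 2 stops higher (brighter).
Need 2 stops darker from the shutter speed: 2.5 → 2 → 1.6 → 1.3 → 1 → 0.8 → 0.6.

0.6 s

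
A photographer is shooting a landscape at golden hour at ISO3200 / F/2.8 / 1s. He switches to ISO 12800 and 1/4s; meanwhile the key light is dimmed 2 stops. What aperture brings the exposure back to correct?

Scene light: 2 stops darker.
ISO: 3200 → 6400 → 12800 — 2 stops raised (brighter).
Shutter speed: 1 → 1/2 → 1/4 — 2 stops shorter (darker).
Net so far: 2 stops darker. Aperture: f/2.8 → f/2 → f/1.4.

f/1.4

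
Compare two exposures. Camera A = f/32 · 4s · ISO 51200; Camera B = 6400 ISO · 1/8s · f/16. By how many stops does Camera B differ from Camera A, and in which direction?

Aperture: f/32 → f/22 → f/16 — 2 stops wider (brighter).
Shutter speed: 4 → 2 → 1 → 1/2 → 1/4 → 1/8 — 5 stops shorter (darker).
ISO: 51200 → 25600 → 12800 → 6400 — 3 stops lower (darker).
Net: +2 −5 −3 = −6 stops.

6 stops darker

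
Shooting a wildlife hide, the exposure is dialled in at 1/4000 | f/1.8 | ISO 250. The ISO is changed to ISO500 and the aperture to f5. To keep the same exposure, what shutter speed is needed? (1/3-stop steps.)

1/1000s

ISO: 250 → 320 → 400 → 500 — 1 stop raised (brighter).
Aperture: f/1.8 → f/2 → f/2.2 → f/2.5 → f/2.8 → f/3.2 → f/3.5 → f/4 → f/4.5 → f/5 — 3 stops smaller aperture (darker).
Net change so far: 2 stops darker. Offset with the shutter speed: 1/4000 → 1/3200 → 1/2500 → 1/2000 → 1/1600 → 1/1250 → 1/1000.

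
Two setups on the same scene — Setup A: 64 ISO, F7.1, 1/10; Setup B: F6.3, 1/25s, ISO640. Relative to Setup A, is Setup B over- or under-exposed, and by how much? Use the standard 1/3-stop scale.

Aperture: f/7.1 → f/6.3 — 1/3 stop wider (brighter).
Shutter speed: 1/10 → 1/13 → 1/15 → 1/20 → 1/25 — 1 1/3 stops shorter (darker).
ISO: 64 → 80 → 100 → 125 → 160 → 200 → 250 → 320 → 400 → 500 → 640 — 3 1/3 stops raised (brighter).
Net: +1/3 −1 1/3 +3 1/3 = +2 1/3 stops.

2 1/3 stops brighter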